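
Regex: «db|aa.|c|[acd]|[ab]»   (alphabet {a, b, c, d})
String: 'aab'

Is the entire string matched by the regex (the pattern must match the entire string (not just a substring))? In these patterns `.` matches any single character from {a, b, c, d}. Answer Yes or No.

Yes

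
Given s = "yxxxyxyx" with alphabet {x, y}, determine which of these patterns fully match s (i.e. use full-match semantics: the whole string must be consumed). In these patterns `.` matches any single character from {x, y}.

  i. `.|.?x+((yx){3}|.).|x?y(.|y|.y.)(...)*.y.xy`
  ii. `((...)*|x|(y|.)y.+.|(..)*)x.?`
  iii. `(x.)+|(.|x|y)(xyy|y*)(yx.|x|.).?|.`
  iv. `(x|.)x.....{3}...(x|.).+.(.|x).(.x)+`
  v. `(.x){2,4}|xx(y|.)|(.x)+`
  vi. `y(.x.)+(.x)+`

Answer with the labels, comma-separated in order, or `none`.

i → no match
ii → no match
iii → no match
iv → no match
v → match
vi → match

v, vi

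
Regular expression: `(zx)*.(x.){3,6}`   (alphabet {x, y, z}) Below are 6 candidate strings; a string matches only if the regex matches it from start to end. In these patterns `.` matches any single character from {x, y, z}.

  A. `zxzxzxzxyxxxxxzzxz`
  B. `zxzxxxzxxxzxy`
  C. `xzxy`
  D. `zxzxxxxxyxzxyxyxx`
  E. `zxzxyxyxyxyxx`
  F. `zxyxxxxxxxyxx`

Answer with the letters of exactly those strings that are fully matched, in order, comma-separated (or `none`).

A → no match
B → match
C → no match
D → match
E → match
F → match

B, D, E, F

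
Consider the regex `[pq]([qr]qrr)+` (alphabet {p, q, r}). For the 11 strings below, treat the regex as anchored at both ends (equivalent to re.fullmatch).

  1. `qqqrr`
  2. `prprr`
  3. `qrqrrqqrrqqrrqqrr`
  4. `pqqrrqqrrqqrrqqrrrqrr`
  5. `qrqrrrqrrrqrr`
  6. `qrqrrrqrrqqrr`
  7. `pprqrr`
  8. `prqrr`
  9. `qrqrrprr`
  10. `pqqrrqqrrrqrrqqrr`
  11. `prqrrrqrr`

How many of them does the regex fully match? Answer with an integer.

1 → match
2 → no match — must end with `qrr`
3 → match
4 → match
5 → match
6 → match
7 → no match
8 → match
9 → no match — must end with `qrr`
10 → match
11 → match
Total matched: 8

8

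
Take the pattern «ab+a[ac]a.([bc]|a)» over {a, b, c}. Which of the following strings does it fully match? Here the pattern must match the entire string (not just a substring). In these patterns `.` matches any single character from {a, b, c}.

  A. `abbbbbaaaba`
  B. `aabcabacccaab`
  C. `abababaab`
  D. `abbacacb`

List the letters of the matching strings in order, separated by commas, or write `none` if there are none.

A → match
B → no match — must start with `ab`
C → no match
D → match

A, D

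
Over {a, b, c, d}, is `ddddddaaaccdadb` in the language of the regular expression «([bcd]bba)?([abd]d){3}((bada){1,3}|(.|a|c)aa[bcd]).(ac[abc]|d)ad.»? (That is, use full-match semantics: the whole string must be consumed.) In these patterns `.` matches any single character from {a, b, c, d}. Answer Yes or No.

Yes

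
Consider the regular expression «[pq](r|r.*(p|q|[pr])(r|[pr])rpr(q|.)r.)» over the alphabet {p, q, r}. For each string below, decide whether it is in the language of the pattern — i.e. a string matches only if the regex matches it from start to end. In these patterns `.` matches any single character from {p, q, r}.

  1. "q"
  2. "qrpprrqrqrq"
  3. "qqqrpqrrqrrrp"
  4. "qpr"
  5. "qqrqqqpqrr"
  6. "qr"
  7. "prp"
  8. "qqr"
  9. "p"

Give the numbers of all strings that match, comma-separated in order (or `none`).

6

1 → no match
2 → no match
3 → no match
4 → no match
5 → no match
6 → match
7 → no match
8 → no match
9 → no match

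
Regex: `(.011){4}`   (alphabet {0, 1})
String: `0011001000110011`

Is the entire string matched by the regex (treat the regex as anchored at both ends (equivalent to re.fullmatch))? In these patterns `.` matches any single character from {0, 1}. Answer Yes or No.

No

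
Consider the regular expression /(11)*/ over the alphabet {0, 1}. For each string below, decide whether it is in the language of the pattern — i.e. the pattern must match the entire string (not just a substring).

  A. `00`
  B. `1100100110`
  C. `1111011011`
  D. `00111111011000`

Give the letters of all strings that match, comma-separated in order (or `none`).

A → no match
B → no match
C → no match
D → no match

none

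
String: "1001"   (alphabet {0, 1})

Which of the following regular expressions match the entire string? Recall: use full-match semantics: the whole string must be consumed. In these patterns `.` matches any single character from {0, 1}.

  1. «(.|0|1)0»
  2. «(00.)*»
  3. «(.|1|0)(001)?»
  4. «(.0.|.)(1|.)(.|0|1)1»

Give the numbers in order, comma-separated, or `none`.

3, 4

1 → no match — must end with "0"
2 → no match
3 → match
4 → match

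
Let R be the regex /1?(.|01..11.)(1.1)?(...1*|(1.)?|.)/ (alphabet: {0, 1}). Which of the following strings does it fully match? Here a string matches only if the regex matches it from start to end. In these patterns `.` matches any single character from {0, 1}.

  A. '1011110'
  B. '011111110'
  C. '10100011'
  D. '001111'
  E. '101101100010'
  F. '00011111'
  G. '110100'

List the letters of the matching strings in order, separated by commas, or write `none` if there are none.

A, B, D, F

A → match
B → match
C → no match
D → match
E → no match
F → match
G → no match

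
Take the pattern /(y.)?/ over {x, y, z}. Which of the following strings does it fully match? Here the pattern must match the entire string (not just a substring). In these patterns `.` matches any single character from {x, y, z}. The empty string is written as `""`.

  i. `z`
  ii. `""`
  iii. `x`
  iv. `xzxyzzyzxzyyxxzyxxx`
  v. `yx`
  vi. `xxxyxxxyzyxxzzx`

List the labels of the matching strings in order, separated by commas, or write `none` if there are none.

ii, v

i → no match
ii → match
iii → no match
iv → no match
v → match
vi → no match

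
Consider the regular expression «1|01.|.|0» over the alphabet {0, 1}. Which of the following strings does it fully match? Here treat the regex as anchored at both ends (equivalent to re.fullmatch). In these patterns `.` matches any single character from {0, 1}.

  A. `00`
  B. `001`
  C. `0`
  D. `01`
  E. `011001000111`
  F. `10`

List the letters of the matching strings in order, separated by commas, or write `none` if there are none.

C

A → no match
B → no match
C → match
D → no match
E → no match
F → no match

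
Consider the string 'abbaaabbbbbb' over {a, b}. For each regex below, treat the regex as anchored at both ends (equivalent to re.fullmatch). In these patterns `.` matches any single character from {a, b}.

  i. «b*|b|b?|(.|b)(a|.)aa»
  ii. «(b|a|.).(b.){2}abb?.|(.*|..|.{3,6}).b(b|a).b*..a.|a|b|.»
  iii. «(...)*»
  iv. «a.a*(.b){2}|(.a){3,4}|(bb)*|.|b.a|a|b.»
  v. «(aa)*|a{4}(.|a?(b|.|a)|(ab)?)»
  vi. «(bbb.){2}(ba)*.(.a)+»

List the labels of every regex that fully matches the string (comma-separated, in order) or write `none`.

iii

i → no match
ii → no match
iii → match
iv → no match
v → no match
vi → no match — must start with 'bbb'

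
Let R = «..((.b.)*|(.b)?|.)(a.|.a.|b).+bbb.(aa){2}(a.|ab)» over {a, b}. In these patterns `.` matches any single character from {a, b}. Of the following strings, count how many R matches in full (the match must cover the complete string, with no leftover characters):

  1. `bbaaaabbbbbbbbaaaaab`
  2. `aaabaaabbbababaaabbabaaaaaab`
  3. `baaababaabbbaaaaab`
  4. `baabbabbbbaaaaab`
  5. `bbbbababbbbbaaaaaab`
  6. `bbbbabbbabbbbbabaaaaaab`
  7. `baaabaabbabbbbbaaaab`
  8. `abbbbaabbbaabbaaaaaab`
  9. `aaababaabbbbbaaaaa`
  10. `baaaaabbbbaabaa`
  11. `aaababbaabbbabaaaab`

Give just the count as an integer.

3

1 → match
2 → no match
3 → no match
4 → match
5 → match
6 → no match
7 → no match
8 → no match
9 → no match
10 → no match
11 → no match
Total matched: 3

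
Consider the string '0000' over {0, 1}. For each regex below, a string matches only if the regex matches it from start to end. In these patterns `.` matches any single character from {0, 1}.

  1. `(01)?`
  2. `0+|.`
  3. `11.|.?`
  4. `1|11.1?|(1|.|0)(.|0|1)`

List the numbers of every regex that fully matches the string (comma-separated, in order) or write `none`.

2

1 → no match
2 → match
3 → no match
4 → no match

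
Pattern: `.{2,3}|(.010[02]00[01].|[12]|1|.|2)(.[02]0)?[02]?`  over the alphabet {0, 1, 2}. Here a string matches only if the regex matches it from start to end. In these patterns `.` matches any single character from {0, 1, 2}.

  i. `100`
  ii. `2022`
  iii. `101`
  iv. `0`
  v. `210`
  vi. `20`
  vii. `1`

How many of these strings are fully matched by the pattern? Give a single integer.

i. `100` → match
ii. `2022` → no match
iii. `101` → match
iv. `0` → match
v. `210` → match
vi. `20` → match
vii. `1` → match
Total matched: 6

6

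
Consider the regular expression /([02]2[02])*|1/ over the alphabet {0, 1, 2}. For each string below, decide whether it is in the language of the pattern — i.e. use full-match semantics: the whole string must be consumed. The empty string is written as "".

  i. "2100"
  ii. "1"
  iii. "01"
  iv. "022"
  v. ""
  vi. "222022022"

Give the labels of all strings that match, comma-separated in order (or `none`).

i → no match
ii → match
iii → no match
iv → match
v → match
vi → match

ii, iv, v, vi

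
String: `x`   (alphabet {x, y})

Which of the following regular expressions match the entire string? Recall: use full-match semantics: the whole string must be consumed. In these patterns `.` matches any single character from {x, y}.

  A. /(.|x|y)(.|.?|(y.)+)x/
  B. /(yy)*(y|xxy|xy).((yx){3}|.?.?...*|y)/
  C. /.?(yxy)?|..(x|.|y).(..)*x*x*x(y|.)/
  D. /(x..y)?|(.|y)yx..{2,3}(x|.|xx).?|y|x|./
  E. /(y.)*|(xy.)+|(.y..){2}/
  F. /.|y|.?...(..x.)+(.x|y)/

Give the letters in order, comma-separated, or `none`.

A → no match
B → no match
C → match
D → match
E → no match
F → match

C, D, F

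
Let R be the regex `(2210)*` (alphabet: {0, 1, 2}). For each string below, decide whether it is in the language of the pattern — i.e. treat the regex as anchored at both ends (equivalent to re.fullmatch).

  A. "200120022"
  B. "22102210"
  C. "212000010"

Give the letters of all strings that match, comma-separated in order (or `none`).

B

A → no match
B → match
C → no match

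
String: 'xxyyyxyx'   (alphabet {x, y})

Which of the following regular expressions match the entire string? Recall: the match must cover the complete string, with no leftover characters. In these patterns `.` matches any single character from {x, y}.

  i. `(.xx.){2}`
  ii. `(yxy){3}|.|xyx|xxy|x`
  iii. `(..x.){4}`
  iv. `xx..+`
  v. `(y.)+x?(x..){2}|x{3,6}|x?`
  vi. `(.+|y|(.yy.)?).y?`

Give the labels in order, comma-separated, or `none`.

iv, vi

i → no match
ii → no match
iii → no match
iv → match
v → no match
vi → match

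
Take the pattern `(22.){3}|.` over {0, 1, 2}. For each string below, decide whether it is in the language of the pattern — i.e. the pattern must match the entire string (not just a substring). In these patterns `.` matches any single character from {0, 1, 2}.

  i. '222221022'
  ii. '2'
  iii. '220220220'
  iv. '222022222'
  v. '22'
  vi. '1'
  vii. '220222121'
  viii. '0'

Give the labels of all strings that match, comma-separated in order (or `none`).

i. '222221022' → no match
ii. '2' → match
iii. '220220220' → match
iv. '222022222' → no match
v. '22' → no match
vi. '1' → match
vii. '220222121' → no match
viii. '0' → match

ii, iii, vi, viii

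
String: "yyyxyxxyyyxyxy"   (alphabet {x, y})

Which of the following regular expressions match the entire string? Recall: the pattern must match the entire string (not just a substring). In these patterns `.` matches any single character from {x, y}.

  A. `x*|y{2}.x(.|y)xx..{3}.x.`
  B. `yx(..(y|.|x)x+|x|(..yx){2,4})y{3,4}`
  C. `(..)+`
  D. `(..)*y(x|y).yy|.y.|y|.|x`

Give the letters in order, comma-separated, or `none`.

A, C

A → match
B → no match — must start with "yx"
C → match
D → no match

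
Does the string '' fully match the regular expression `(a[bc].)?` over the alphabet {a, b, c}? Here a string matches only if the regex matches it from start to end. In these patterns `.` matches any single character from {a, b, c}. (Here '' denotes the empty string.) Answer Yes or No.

Yes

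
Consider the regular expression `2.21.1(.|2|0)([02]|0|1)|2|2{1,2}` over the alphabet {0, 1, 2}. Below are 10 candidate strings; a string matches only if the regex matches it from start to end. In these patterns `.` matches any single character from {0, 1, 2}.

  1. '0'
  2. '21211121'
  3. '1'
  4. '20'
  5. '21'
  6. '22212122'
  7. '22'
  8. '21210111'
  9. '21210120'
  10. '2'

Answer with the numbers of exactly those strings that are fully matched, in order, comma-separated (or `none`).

1 → no match — must start with '2'
2 → match
3 → no match — must start with '2'
4 → no match
5 → no match
6 → match
7 → match
8 → match
9 → match
10 → match

2, 6, 7, 8, 9, 10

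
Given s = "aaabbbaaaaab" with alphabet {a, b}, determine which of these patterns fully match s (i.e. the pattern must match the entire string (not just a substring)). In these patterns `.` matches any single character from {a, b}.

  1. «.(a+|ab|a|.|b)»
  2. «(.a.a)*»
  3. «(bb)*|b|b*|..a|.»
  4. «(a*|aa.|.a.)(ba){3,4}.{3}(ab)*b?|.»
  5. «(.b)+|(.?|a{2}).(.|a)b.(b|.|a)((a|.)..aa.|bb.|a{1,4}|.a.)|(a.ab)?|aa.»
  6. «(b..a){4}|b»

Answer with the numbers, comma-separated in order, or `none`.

5

1 → no match
2 → no match
3 → no match
4 → no match
5 → match
6 → no match — must start with "b"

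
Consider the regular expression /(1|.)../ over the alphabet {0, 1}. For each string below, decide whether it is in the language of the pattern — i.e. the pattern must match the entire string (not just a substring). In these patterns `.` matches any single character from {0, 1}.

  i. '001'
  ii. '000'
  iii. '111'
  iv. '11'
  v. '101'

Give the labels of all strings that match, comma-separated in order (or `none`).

i, ii, iii, v

i. '001' → match
ii. '000' → match
iii. '111' → match
iv. '11' → no match
v. '101' → match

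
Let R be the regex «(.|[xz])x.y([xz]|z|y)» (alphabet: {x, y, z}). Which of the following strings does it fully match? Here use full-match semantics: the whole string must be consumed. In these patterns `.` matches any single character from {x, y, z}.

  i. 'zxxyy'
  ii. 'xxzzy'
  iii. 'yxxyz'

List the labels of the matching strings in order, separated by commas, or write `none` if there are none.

i, iii

i → match
ii → no match
iii → match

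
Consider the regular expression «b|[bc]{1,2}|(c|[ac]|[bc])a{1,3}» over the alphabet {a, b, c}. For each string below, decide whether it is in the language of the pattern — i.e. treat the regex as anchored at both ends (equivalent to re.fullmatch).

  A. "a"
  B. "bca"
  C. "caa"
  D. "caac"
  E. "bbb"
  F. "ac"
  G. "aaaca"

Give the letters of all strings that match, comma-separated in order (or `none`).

A. "a" → no match
B. "bca" → no match
C. "caa" → match
D. "caac" → no match
E. "bbb" → no match
F. "ac" → no match
G. "aaaca" → no match

C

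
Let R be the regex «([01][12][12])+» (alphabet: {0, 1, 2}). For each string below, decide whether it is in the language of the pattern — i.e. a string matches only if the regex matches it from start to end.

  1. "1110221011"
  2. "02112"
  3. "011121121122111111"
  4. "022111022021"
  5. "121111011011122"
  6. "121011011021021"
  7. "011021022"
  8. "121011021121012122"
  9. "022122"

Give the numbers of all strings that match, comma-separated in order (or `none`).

1 → no match
2 → no match
3 → match
4 → match
5 → match
6 → match
7 → match
8 → match
9 → match

3, 4, 5, 6, 7, 8, 9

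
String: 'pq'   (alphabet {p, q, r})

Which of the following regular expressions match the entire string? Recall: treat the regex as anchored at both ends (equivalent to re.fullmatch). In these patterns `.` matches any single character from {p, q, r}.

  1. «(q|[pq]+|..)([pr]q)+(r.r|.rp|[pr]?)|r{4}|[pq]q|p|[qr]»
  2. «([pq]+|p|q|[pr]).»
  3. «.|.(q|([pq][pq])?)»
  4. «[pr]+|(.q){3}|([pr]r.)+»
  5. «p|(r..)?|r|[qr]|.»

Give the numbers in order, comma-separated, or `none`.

1, 2, 3

1 → match
2 → match
3 → match
4 → no match
5 → no match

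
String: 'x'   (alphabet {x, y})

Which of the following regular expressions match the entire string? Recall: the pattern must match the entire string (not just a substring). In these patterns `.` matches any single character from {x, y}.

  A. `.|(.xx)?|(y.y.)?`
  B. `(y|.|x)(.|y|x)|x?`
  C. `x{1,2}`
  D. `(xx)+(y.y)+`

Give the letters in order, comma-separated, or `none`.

A → match
B → match
C → match
D → no match — must start with 'xx'

A, B, C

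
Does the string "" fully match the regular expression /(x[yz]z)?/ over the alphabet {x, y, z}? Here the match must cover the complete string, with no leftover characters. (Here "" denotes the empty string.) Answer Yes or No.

Yes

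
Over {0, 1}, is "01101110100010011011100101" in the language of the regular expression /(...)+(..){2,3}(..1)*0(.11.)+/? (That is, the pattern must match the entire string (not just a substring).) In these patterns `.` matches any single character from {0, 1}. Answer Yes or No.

No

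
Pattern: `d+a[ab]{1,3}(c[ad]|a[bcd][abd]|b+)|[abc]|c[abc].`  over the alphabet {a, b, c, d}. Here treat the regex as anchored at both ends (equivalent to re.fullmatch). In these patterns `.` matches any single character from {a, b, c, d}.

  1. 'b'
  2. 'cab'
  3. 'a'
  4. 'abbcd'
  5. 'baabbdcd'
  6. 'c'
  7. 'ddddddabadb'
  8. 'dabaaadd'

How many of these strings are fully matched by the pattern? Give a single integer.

6

1 → match
2 → match
3 → match
4 → no match
5 → no match
6 → match
7 → match
8 → match
Total matched: 6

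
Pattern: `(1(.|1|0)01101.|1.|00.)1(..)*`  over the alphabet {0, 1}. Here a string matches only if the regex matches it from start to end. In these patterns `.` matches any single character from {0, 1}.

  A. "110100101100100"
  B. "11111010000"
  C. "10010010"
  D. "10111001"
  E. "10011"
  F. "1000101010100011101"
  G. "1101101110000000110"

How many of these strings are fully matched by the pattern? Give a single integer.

2

A → no match
B → match
C → no match
D → no match
E → no match
F → no match
G → match
Total matched: 2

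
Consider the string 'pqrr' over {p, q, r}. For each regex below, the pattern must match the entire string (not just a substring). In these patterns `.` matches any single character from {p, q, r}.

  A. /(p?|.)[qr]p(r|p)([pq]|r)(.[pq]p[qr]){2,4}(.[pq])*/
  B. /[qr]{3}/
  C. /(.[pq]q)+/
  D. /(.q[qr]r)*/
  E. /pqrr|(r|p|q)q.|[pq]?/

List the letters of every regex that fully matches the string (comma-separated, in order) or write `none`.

A → no match
B → no match
C → no match — must end with 'q'
D → match
E → match

D, E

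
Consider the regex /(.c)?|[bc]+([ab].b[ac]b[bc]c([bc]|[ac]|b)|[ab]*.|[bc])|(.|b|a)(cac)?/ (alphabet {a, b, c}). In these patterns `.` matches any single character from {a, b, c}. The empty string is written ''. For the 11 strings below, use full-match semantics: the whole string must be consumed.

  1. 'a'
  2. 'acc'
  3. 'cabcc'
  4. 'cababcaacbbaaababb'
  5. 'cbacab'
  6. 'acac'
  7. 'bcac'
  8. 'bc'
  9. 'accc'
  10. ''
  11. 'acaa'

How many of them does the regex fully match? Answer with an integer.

5

1 → match
2 → no match
3 → no match
4 → no match
5 → no match
6 → match
7 → match
8 → match
9 → no match
10 → match
11 → no match
Total matched: 5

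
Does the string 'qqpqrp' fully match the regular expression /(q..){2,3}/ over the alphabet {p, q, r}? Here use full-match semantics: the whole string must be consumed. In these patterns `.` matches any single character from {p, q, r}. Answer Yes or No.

Yes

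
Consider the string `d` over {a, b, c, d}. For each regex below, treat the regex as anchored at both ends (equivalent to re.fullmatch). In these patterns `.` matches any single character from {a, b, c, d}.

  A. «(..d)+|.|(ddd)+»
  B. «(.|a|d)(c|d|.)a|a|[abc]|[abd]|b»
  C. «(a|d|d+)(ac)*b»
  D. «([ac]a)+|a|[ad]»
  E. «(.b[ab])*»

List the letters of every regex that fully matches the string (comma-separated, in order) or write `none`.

A → match
B → match
C → no match — must end with `b`
D → match
E → no match

A, B, D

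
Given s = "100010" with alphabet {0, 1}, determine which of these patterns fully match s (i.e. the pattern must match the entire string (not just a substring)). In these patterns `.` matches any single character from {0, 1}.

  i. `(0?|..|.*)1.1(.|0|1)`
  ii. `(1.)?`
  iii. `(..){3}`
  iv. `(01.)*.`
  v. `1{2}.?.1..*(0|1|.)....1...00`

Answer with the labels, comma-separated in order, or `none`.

i → no match
ii → no match
iii → match
iv → no match
v → no match — must end with "00"

iii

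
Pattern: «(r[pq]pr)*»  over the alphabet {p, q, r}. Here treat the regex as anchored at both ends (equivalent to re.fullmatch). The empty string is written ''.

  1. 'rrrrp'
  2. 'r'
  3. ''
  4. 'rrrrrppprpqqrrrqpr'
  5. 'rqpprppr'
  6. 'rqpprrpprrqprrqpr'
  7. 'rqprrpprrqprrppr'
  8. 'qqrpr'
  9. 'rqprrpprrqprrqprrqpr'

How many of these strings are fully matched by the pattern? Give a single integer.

1 → no match
2 → no match
3 → match
4 → no match
5 → no match
6 → no match
7 → match
8 → no match
9 → match
Total matched: 3

3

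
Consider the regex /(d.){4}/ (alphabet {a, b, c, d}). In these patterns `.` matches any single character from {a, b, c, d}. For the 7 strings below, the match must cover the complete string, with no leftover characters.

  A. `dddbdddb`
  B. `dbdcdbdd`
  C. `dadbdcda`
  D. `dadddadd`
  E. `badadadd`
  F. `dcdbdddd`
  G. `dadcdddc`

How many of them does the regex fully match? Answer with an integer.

A. `dddbdddb` → match
B. `dbdcdbdd` → match
C. `dadbdcda` → match
D. `dadddadd` → match
E. `badadadd` → no match — must start with `d`
F. `dcdbdddd` → match
G. `dadcdddc` → match
Total matched: 6

6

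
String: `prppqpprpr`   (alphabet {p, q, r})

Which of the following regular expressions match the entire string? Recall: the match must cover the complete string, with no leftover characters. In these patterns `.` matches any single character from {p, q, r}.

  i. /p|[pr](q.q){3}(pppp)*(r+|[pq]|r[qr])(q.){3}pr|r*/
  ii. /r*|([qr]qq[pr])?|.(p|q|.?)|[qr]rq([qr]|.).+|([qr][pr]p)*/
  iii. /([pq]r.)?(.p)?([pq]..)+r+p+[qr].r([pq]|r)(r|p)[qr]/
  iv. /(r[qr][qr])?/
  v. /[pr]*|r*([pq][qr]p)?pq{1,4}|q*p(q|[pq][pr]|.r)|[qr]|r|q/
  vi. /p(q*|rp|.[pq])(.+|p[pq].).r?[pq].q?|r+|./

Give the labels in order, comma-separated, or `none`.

vi

i → no match
ii → no match
iii → no match
iv → no match
v → no match
vi → match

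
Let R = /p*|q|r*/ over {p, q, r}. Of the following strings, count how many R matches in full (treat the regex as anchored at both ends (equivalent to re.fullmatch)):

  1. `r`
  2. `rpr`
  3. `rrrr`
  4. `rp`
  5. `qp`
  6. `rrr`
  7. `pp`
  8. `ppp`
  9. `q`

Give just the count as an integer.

1 → match
2 → no match
3 → match
4 → no match
5 → no match
6 → match
7 → match
8 → match
9 → match
Total matched: 6

6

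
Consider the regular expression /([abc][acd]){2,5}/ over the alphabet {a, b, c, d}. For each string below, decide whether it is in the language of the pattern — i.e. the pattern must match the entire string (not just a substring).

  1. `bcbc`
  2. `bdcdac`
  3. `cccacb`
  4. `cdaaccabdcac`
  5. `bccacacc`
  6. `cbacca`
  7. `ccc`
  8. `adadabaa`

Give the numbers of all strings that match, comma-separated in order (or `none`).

1 → match
2 → match
3 → no match
4 → no match
5 → match
6 → no match
7 → no match
8 → no match

1, 2, 5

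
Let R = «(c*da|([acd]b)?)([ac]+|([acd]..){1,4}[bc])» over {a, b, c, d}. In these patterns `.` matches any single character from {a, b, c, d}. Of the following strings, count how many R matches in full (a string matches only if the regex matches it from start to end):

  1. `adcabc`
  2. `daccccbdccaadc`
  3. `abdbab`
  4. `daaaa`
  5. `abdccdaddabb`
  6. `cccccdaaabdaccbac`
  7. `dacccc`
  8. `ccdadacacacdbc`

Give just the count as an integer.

1 → no match
2 → no match
3 → match
4 → match
5 → match
6 → match
7 → match
8 → match
Total matched: 6

6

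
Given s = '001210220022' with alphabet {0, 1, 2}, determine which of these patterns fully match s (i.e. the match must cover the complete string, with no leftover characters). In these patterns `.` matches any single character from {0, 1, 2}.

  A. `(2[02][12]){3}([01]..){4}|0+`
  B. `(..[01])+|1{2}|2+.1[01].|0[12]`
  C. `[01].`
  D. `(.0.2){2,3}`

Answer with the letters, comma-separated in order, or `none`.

A → no match
B → no match
C → no match
D → match

D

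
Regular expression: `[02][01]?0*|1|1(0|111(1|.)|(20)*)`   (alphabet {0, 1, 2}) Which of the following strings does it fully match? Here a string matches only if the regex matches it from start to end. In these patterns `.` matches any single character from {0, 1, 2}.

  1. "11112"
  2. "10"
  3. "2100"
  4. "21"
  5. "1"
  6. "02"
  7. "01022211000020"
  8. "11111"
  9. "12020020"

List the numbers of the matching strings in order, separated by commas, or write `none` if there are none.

1. "11112" → match
2. "10" → match
3. "2100" → match
4. "21" → match
5. "1" → match
6. "02" → no match
7 → no match
8. "11111" → match
9. "12020020" → no match

1, 2, 3, 4, 5, 8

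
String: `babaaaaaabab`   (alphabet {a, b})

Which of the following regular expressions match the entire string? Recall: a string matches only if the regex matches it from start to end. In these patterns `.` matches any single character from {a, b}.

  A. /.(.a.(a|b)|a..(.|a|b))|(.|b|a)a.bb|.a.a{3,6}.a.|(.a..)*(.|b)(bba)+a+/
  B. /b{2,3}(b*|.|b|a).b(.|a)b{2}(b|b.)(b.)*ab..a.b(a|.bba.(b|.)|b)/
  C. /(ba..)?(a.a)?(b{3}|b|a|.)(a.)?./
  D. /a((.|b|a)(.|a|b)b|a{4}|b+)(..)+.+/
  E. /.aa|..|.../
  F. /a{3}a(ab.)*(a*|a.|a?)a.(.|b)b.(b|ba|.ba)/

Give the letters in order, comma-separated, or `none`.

A

A → match
B → no match
C → no match
D → no match — must start with `a`
E → no match
F → no match — must start with `a`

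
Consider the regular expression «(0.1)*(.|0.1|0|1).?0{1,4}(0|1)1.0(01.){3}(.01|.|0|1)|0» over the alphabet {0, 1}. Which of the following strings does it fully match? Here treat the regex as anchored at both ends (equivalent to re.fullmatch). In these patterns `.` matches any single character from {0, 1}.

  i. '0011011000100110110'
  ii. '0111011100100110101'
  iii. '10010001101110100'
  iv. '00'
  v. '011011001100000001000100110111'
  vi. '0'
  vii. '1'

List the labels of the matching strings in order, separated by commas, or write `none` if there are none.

i, ii, vi

i → match
ii → match
iii → no match
iv → no match
v → no match
vi → match
vii → no match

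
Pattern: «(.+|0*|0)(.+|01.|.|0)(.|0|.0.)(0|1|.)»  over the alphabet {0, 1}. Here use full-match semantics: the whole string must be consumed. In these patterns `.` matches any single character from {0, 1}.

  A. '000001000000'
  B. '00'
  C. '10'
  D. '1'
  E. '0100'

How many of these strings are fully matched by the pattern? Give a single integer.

A → match
B → no match
C → no match
D → no match
E → match
Total matched: 2

2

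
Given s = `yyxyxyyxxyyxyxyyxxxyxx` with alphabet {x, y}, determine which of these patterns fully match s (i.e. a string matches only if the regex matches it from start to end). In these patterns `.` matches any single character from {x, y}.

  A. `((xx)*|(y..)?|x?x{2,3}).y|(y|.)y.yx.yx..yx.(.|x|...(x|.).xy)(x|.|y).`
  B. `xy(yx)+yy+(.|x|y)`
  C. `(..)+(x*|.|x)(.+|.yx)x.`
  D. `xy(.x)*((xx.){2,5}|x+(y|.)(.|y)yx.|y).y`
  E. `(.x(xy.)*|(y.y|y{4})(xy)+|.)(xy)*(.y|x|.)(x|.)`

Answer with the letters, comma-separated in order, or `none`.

A → match
B → no match — must start with `xyyx`
C → match
D → no match — must start with `xy`
E → no match

A, C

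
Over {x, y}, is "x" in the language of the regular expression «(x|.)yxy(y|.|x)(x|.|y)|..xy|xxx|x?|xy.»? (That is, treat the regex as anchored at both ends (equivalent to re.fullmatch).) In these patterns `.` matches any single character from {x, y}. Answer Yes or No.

Yes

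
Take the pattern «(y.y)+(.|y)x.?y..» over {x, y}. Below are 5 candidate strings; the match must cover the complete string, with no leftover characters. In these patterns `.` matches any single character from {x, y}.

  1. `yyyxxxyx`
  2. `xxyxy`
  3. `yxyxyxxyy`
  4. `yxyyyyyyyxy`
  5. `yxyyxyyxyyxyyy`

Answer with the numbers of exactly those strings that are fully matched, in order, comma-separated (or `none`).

5

1. `yyyxxxyx` → no match
2. `xxyxy` → no match — must start with `y`
3. `yxyxyxxyy` → no match
4. `yxyyyyyyyxy` → no match
5 → match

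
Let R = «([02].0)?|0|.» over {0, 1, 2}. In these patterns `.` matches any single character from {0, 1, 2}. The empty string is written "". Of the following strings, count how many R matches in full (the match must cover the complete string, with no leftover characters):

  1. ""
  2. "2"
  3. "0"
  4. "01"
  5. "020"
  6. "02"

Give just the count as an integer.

4

1 → match
2 → match
3 → match
4 → no match
5 → match
6 → no match
Total matched: 4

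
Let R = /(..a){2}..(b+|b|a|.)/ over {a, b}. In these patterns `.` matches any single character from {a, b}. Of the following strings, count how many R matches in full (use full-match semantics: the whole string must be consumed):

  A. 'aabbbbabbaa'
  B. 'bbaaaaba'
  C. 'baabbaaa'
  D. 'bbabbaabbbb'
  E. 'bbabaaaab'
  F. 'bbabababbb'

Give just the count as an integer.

2

A. 'aabbbbabbaa' → no match
B. 'bbaaaaba' → no match
C. 'baabbaaa' → no match
D. 'bbabbaabbbb' → match
E. 'bbabaaaab' → match
F. 'bbabababbb' → no match
Total matched: 2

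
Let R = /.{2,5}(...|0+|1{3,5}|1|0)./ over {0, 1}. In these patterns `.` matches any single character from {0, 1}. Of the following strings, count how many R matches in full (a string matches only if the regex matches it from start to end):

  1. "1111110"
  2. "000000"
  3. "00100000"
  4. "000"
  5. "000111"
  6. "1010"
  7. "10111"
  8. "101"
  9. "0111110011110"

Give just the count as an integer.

1. "1111110" → match
2. "000000" → match
3. "00100000" → match
4. "000" → no match
5. "000111" → match
6. "1010" → match
7. "10111" → match
8. "101" → no match
9 → no match
Total matched: 6

6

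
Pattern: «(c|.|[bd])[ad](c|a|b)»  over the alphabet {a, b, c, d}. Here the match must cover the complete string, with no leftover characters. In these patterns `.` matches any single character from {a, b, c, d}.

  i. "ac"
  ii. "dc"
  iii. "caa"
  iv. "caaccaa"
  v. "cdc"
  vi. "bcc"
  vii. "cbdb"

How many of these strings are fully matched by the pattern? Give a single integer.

2

i → no match
ii → no match
iii → match
iv → no match
v → match
vi → no match
vii → no match
Total matched: 2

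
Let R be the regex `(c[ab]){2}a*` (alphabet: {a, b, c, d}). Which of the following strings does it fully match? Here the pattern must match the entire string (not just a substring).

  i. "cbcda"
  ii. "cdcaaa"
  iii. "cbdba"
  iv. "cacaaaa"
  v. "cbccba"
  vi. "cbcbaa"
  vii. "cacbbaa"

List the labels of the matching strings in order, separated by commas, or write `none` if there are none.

i. "cbcda" → no match
ii. "cdcaaa" → no match
iii. "cbdba" → no match
iv. "cacaaaa" → match
v. "cbccba" → no match
vi. "cbcbaa" → match
vii. "cacbbaa" → no match

iv, vi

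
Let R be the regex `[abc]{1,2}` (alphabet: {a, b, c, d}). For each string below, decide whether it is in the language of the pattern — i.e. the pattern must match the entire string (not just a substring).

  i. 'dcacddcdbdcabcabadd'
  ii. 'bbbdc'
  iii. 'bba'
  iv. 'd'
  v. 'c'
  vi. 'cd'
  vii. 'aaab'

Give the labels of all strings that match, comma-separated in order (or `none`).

v

i → no match
ii → no match
iii → no match
iv → no match
v → match
vi → no match
vii → no match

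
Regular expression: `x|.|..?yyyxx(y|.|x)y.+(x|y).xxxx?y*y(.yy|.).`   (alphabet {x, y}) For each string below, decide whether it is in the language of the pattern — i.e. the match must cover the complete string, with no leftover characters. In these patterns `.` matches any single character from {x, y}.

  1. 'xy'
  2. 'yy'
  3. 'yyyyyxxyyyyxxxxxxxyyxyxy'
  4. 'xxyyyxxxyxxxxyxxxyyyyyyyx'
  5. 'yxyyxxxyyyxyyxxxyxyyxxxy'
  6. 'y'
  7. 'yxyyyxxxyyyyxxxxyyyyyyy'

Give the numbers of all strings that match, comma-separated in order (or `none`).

1 → no match
2 → no match
3 → no match
4 → match
5 → no match
6 → match
7 → match

4, 6, 7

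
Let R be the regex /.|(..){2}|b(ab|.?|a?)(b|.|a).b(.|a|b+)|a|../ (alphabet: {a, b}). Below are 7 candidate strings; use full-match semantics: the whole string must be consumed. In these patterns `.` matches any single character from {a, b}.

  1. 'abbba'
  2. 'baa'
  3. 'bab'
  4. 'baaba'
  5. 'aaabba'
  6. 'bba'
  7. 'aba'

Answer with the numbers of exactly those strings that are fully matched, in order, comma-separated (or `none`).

4

1 → no match
2 → no match
3 → no match
4 → match
5 → no match
6 → no match
7 → no match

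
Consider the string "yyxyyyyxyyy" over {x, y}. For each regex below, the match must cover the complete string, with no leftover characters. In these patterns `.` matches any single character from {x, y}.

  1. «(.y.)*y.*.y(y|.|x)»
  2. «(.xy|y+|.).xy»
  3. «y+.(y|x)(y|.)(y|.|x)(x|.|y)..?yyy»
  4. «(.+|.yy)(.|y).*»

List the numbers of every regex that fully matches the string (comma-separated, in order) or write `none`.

1 → match
2 → no match — must end with "xy"
3 → match
4 → match

1, 3, 4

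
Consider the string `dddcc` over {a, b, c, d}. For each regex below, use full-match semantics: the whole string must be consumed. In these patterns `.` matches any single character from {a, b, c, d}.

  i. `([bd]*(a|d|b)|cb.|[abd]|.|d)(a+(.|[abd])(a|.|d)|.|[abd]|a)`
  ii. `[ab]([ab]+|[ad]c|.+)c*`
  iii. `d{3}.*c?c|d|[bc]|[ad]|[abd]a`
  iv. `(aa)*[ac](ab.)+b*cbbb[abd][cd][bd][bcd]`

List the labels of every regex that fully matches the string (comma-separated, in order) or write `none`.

iii

i → no match
ii → no match
iii → match
iv → no match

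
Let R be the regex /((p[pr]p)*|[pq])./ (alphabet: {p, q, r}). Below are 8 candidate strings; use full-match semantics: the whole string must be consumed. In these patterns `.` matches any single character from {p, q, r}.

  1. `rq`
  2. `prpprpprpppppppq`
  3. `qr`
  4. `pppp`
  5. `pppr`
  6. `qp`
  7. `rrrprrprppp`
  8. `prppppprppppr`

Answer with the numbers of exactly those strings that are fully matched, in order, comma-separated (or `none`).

1 → no match
2 → match
3 → match
4 → match
5 → match
6 → match
7 → no match
8 → match

2, 3, 4, 5, 6, 8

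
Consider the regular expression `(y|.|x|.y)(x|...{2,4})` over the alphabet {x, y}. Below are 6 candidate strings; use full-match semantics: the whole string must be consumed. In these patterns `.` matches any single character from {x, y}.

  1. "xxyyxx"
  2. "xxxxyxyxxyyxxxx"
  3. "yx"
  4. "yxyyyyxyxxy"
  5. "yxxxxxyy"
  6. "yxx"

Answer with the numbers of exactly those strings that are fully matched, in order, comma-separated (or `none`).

1 → match
2 → no match
3 → match
4 → no match
5 → no match
6 → no match

1, 3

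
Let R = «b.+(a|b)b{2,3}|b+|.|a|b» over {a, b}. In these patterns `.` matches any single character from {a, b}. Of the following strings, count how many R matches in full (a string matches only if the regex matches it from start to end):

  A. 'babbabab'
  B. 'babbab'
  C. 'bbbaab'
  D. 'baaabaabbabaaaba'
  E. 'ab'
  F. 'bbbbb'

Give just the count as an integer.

A → no match
B → no match
C → no match
D → no match
E → no match
F → match
Total matched: 1

1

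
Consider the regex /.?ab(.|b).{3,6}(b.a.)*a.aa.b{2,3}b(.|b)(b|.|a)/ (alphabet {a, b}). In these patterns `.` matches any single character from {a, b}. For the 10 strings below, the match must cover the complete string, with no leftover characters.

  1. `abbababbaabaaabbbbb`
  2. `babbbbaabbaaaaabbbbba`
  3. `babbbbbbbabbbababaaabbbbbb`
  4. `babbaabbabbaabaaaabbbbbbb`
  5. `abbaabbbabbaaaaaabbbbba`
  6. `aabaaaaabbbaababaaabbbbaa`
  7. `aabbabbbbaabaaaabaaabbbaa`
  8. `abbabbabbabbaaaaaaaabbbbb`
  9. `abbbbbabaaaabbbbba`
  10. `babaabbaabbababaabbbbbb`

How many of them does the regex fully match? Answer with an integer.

10

1 → match
2 → match
3 → match
4 → match
5 → match
6 → match
7 → match
8 → match
9 → match
10 → match
Total matched: 10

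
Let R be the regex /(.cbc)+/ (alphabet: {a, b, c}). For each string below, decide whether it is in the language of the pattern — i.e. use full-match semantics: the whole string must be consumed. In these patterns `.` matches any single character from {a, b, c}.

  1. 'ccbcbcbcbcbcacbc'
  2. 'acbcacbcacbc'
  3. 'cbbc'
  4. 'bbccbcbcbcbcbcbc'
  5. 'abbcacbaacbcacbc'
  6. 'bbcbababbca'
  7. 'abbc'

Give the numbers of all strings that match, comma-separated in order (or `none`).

1, 2

1 → match
2. 'acbcacbcacbc' → match
3. 'cbbc' → no match — must end with 'cbc'
4 → no match
5 → no match
6. 'bbcbababbca' → no match — must end with 'cbc'
7. 'abbc' → no match — must end with 'cbc'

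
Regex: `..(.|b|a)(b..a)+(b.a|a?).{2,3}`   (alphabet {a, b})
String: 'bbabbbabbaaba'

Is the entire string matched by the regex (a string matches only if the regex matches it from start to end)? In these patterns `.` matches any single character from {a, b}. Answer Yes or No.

Yes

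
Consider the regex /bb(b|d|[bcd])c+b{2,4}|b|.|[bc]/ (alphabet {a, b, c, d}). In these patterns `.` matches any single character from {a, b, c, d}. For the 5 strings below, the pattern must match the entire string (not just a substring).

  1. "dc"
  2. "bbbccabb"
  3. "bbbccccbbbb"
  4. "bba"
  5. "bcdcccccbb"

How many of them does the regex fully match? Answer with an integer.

1

1. "dc" → no match
2. "bbbccabb" → no match
3. "bbbccccbbbb" → match
4. "bba" → no match
5. "bcdcccccbb" → no match
Total matched: 1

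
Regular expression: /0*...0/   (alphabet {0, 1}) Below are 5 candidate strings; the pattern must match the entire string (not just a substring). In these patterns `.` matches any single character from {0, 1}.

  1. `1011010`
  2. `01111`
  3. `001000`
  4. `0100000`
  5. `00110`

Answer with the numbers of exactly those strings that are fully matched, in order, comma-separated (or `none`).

3, 5

1 → no match
2 → no match — must end with `0`
3 → match
4 → no match
5 → match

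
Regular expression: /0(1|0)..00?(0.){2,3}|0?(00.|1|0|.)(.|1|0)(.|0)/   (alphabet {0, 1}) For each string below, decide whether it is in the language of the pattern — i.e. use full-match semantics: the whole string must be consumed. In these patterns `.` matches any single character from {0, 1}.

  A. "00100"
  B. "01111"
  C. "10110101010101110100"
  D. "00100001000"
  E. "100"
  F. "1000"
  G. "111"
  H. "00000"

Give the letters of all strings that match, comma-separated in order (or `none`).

A. "00100" → match
B. "01111" → no match
C → no match
D. "00100001000" → no match
E. "100" → match
F. "1000" → no match
G. "111" → match
H. "00000" → match

A, E, G, H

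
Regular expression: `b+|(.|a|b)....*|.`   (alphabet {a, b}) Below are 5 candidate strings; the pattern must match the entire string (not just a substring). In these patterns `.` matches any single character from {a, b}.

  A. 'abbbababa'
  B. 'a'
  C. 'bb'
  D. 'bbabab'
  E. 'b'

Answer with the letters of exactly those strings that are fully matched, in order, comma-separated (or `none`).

A, B, C, D, E

A → match
B → match
C → match
D → match
E → match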